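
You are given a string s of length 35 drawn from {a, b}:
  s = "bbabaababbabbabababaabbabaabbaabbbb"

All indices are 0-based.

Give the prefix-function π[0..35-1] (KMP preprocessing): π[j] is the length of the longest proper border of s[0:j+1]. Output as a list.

[0, 1, 0, 1, 0, 0, 1, 0, 1, 2, 3, 4, 2, 3, 4, 5, 1, 0, 1, 0, 0, 1, 2, 3, 4, 5, 6, 7, 2, 3, 0, 1, 2, 2, 2]

π[0] = 0
j=1 s[j]='b': π[1]=1 (border 'b')
j=2 s[j]='a': k: 1→0; π[2]=0 (border '')
j=3 s[j]='b': π[3]=1 (border 'b')
j=4 s[j]='a': k: 1→0; π[4]=0 (border '')
j=5 s[j]='a': π[5]=0 (border '')
j=6 s[j]='b': π[6]=1 (border 'b')
j=7 s[j]='a': k: 1→0; π[7]=0 (border '')
j=8 s[j]='b': π[8]=1 (border 'b')
j=9 s[j]='b': π[9]=2 (border 'bb')
j=10 s[j]='a': π[10]=3 (border 'bba')
j=11 s[j]='b': π[11]=4 (border 'bbab')
j=12 s[j]='b': k: 4→1; π[12]=2 (border 'bb')
j=13 s[j]='a': π[13]=3 (border 'bba')
j=14 s[j]='b': π[14]=4 (border 'bbab')
j=15 s[j]='a': π[15]=5 (border 'bbaba')
j=16 s[j]='b': k: 5→0; π[16]=1 (border 'b')
j=17 s[j]='a': k: 1→0; π[17]=0 (border '')
j=18 s[j]='b': π[18]=1 (border 'b')
j=19 s[j]='a': k: 1→0; π[19]=0 (border '')
j=20 s[j]='a': π[20]=0 (border '')
j=21 s[j]='b': π[21]=1 (border 'b')
j=22 s[j]='b': π[22]=2 (border 'bb')
j=23 s[j]='a': π[23]=3 (border 'bba')
j=24 s[j]='b': π[24]=4 (border 'bbab')
j=25 s[j]='a': π[25]=5 (border 'bbaba')
j=26 s[j]='a': π[26]=6 (border 'bbabaa')
j=27 s[j]='b': π[27]=7 (border 'bbabaab')
j=28 s[j]='b': k: 7→1; π[28]=2 (border 'bb')
j=29 s[j]='a': π[29]=3 (border 'bba')
j=30 s[j]='a': k: 3→0; π[30]=0 (border '')
j=31 s[j]='b': π[31]=1 (border 'b')
j=32 s[j]='b': π[32]=2 (border 'bb')
j=33 s[j]='b': k: 2→1; π[33]=2 (border 'bb')
j=34 s[j]='b': k: 2→1; π[34]=2 (border 'bb')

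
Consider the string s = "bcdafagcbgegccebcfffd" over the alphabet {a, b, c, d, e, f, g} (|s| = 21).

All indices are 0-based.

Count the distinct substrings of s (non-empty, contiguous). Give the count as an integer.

rank→(start, suffix):
  0 → (3, 'afagcbgegccebcfffd')
  1 → (5, 'agcbgegccebcfffd')
  2 → (0, 'bcdafagcbgegccebcfffd')
  3 → (15, 'bcfffd')
  4 → (8, 'bgegccebcfffd')
  5 → (7, 'cbgegccebcfffd')
  6 → (12, 'ccebcfffd')
  7 → (1, 'cdafagcbgegccebcfffd')
  8 → (13, 'cebcfffd')
  9 → (16, 'cfffd')
  10 → (20, 'd')
  11 → (2, 'dafagcbgegccebcfffd')
  12 → (14, 'ebcfffd')
  13 → (10, 'egccebcfffd')
  14 → (4, 'fagcbgegccebcfffd')
  15 → (19, 'fd')
  16 → (18, 'ffd')
  17 → (17, 'fffd')
  18 → (6, 'gcbgegccebcfffd')
  19 → (11, 'gccebcfffd')
  20 → (9, 'gegccebcfffd')

SA = [3, 5, 0, 15, 8, 7, 12, 1, 13, 16, 20, 2, 14, 10, 4, 19, 18, 17, 6, 11, 9]
rank  pair      lcp
   1  s[3:],s[5:]  1  'a'
   2  s[5:],s[0:]  0  ''
   3  s[0:],s[15:]  2  'bc'
   4  s[15:],s[8:]  1  'b'
   5  s[8:],s[7:]  0  ''
   6  s[7:],s[12:]  1  'c'
   7  s[12:],s[1:]  1  'c'
   8  s[1:],s[13:]  1  'c'
   9  s[13:],s[16:]  1  'c'
  10  s[16:],s[20:]  0  ''
  11  s[20:],s[2:]  1  'd'
  12  s[2:],s[14:]  0  ''
  13  s[14:],s[10:]  1  'e'
  14  s[10:],s[4:]  0  ''
  15  s[4:],s[19:]  1  'f'
  16  s[19:],s[18:]  1  'f'
  17  s[18:],s[17:]  2  'ff'
  18  s[17:],s[6:]  0  ''
  19  s[6:],s[11:]  2  'gc'
  20  s[11:],s[9:]  1  'g'

n(n+1)/2 = 21·22/2 = 231
Σ LCP = 0 + 1 + 0 + 2 + 1 + 0 + 1 + 1 + 1 + 1 + 0 + 1 + 0 + 1 + 0 + 1 + 1 + 2 + 0 + 2 + 1 = 17
distinct = 231 − 17 = 214

214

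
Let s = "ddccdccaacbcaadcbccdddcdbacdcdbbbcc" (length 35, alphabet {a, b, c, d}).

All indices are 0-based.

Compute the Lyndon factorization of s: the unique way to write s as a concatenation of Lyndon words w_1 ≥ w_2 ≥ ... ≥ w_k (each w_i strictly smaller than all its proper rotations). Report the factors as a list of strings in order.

["d", "d", "ccd", "c", "c", "aacbcaadcbccdddcdbacdcdbbbcc"]

emit factor 1: 'd' (i=0, period=1)
emit factor 2: 'd' (i=1, period=1)
emit factor 3: 'ccd' (i=2, period=3)
emit factor 4: 'c' (i=5, period=1)
emit factor 5: 'c' (i=6, period=1)
emit factor 6: 'aacbcaadcbccdddcdbacdcdbbbcc' (i=7, period=28)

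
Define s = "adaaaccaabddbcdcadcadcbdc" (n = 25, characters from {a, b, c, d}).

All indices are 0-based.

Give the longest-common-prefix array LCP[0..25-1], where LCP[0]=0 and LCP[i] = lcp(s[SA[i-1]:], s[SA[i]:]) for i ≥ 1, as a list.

[0, 2, 2, 1, 1, 1, 2, 3, 0, 1, 2, 0, 1, 2, 4, 1, 1, 1, 0, 1, 1, 2, 5, 2, 1]

rank | idx | suffix
   0 |   2 | aaaccaabddbcdcadcadcbdc
   1 |   7 | aabddbcdcadcadcbdc
   2 |   3 | aaccaabddbcdcadcadcbdc
   3 |   8 | abddbcdcadcadcbdc
   4 |   4 | accaabddbcdcadcadcbdc
   5 |   0 | adaaaccaabddbcdcadcadcbdc
   6 |  16 | adcadcbdc
   7 |  19 | adcbdc
   8 |  12 | bcdcadcadcbdc
   9 |  22 | bdc
  10 |   9 | bddbcdcadcadcbdc
  11 |  24 | c
  12 |   6 | caabddbcdcadcadcbdc
  13 |  15 | cadcadcbdc
  14 |  18 | cadcbdc
  15 |  21 | cbdc
  16 |   5 | ccaabddbcdcadcadcbdc
  17 |  13 | cdcadcadcbdc
  18 |   1 | daaaccaabddbcdcadcadcbdc
  19 |  11 | dbcdcadcadcbdc
  20 |  23 | dc
  21 |  14 | dcadcadcbdc
  22 |  17 | dcadcbdc
  23 |  20 | dcbdc
  24 |  10 | ddbcdcadcadcbdc

SA = [2, 7, 3, 8, 4, 0, 16, 19, 12, 22, 9, 24, 6, 15, 18, 21, 5, 13, 1, 11, 23, 14, 17, 20, 10]
[i] adj suffixes → lcp
  [1] 2/7 → 2 ('aa')
  [2] 7/3 → 2 ('aa')
  [3] 3/8 → 1 ('a')
  [4] 8/4 → 1 ('a')
  [5] 4/0 → 1 ('a')
  [6] 0/16 → 2 ('ad')
  [7] 16/19 → 3 ('adc')
  [8] 19/12 → 0 ('')
  [9] 12/22 → 1 ('b')
  [10] 22/9 → 2 ('bd')
  [11] 9/24 → 0 ('')
  [12] 24/6 → 1 ('c')
  [13] 6/15 → 2 ('ca')
  [14] 15/18 → 4 ('cadc')
  [15] 18/21 → 1 ('c')
  [16] 21/5 → 1 ('c')
  [17] 5/13 → 1 ('c')
  [18] 13/1 → 0 ('')
  [19] 1/11 → 1 ('d')
  [20] 11/23 → 1 ('d')
  [21] 23/14 → 2 ('dc')
  [22] 14/17 → 5 ('dcadc')
  [23] 17/20 → 2 ('dc')
  [24] 20/10 → 1 ('d')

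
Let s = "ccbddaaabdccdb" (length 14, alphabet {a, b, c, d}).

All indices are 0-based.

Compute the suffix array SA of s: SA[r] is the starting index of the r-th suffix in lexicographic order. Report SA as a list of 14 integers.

[5, 6, 7, 13, 8, 2, 1, 0, 10, 11, 4, 12, 9, 3]

rank→(start, suffix):
  0 → (5, 'aaabdccdb')
  1 → (6, 'aabdccdb')
  2 → (7, 'abdccdb')
  3 → (13, 'b')
  4 → (8, 'bdccdb')
  5 → (2, 'bddaaabdccdb')
  6 → (1, 'cbddaaabdccdb')
  7 → (0, 'ccbddaaabdccdb')
  8 → (10, 'ccdb')
  9 → (11, 'cdb')
  10 → (4, 'daaabdccdb')
  11 → (12, 'db')
  12 → (9, 'dccdb')
  13 → (3, 'ddaaabdccdb')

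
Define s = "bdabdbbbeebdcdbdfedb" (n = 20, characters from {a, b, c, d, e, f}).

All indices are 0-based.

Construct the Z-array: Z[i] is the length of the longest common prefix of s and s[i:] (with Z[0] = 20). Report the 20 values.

Z[0]=20
i=1: outside box; Z[1]=0
i=2: outside box; Z[2]=0
i=3: outside box; Z[3]=2 extend→box=[3,5)
i=4: min(r-i=1, Z[1]=0)=0; Z[4]=0
i=5: outside box; Z[5]=1 extend→box=[5,6)
i=6: outside box; Z[6]=1 extend→box=[6,7)
i=7: outside box; Z[7]=1 extend→box=[7,8)
i=8: outside box; Z[8]=0
i=9: outside box; Z[9]=0
i=10: outside box; Z[10]=2 extend→box=[10,12)
i=11: min(r-i=1, Z[1]=0)=0; Z[11]=0
i=12: outside box; Z[12]=0
i=13: outside box; Z[13]=0
i=14: outside box; Z[14]=2 extend→box=[14,16)
i=15: min(r-i=1, Z[1]=0)=0; Z[15]=0
i=16: outside box; Z[16]=0
i=17: outside box; Z[17]=0
i=18: outside box; Z[18]=0
i=19: outside box; Z[19]=1 extend→box=[19,20)

[20, 0, 0, 2, 0, 1, 1, 1, 0, 0, 2, 0, 0, 0, 2, 0, 0, 0, 0, 1]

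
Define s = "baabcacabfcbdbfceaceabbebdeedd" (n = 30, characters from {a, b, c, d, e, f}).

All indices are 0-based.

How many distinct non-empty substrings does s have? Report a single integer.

sorted suffixes:
  #0 SA[0]=1  'aabcacabfcbdbfceaceabbebdeedd'
  #1 SA[1]=20  'abbebdeedd'
  #2 SA[2]=2  'abcacabfcbdbfceaceabbebdeedd'
  #3 SA[3]=7  'abfcbdbfceaceabbebdeedd'
  #4 SA[4]=5  'acabfcbdbfceaceabbebdeedd'
  #5 SA[5]=17  'aceabbebdeedd'
  #6 SA[6]=0  'baabcacabfcbdbfceaceabbebdeedd'
  #7 SA[7]=21  'bbebdeedd'
  #8 SA[8]=3  'bcacabfcbdbfceaceabbebdeedd'
  #9 SA[9]=11  'bdbfceaceabbebdeedd'
  #10 SA[10]=24  'bdeedd'
  #11 SA[11]=22  'bebdeedd'
  #12 SA[12]=8  'bfcbdbfceaceabbebdeedd'
  #13 SA[13]=13  'bfceaceabbebdeedd'
  #14 SA[14]=6  'cabfcbdbfceaceabbebdeedd'
  #15 SA[15]=4  'cacabfcbdbfceaceabbebdeedd'
  #16 SA[16]=10  'cbdbfceaceabbebdeedd'
  #17 SA[17]=18  'ceabbebdeedd'
  #18 SA[18]=15  'ceaceabbebdeedd'
  #19 SA[19]=29  'd'
  #20 SA[20]=12  'dbfceaceabbebdeedd'
  #21 SA[21]=28  'dd'
  #22 SA[22]=25  'deedd'
  #23 SA[23]=19  'eabbebdeedd'
  #24 SA[24]=16  'eaceabbebdeedd'
  #25 SA[25]=23  'ebdeedd'
  #26 SA[26]=27  'edd'
  #27 SA[27]=26  'eedd'
  #28 SA[28]=9  'fcbdbfceaceabbebdeedd'
  #29 SA[29]=14  'fceaceabbebdeedd'

SA = [1, 20, 2, 7, 5, 17, 0, 21, 3, 11, 24, 22, 8, 13, 6, 4, 10, 18, 15, 29, 12, 28, 25, 19, 16, 23, 27, 26, 9, 14]
i: (SA[i-1],SA[i]) lcp shared
  1: (1,20) 1 'a'
  2: (20,2) 2 'ab'
  3: (2,7) 2 'ab'
  4: (7,5) 1 'a'
  5: (5,17) 2 'ac'
  6: (17,0) 0 ''
  7: (0,21) 1 'b'
  8: (21,3) 1 'b'
  9: (3,11) 1 'b'
  10: (11,24) 2 'bd'
  11: (24,22) 1 'b'
  12: (22,8) 1 'b'
  13: (8,13) 3 'bfc'
  14: (13,6) 0 ''
  15: (6,4) 2 'ca'
  16: (4,10) 1 'c'
  17: (10,18) 1 'c'
  18: (18,15) 3 'cea'
  19: (15,29) 0 ''
  20: (29,12) 1 'd'
  21: (12,28) 1 'd'
  22: (28,25) 1 'd'
  23: (25,19) 0 ''
  24: (19,16) 2 'ea'
  25: (16,23) 1 'e'
  26: (23,27) 1 'e'
  27: (27,26) 1 'e'
  28: (26,9) 0 ''
  29: (9,14) 2 'fc'

n(n+1)/2 = 30·31/2 = 465
Σ LCP = 0 + 1 + 2 + 2 + 1 + 2 + 0 + 1 + 1 + 1 + 2 + 1 + 1 + 3 + 0 + 2 + 1 + 1 + 3 + 0 + 1 + 1 + 1 + 0 + 2 + 1 + 1 + 1 + 0 + 2 = 35
distinct = 465 − 35 = 430

430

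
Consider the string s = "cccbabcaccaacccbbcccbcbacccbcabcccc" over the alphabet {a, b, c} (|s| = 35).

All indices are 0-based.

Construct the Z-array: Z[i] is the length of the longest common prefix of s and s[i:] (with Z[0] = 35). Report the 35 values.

[35, 2, 1, 0, 0, 0, 1, 0, 2, 1, 0, 0, 4, 2, 1, 0, 0, 4, 2, 1, 0, 1, 0, 0, 4, 2, 1, 0, 1, 0, 0, 3, 3, 2, 1]

Z[0]=35
i=1: i≥r, start 0; Z[1]=2 extend→box=[1,3)
i=2: min(r-i=1, Z[1]=2)=1; Z[2]=1
i=3: i≥r, start 0; Z[3]=0
i=4: i≥r, start 0; Z[4]=0
i=5: i≥r, start 0; Z[5]=0
i=6: i≥r, start 0; Z[6]=1 extend→box=[6,7)
i=7: i≥r, start 0; Z[7]=0
i=8: i≥r, start 0; Z[8]=2 extend→box=[8,10)
i=9: min(r-i=1, Z[1]=2)=1; Z[9]=1
i=10: i≥r, start 0; Z[10]=0
i=11: i≥r, start 0; Z[11]=0
i=12: i≥r, start 0; Z[12]=4 extend→box=[12,16)
i=13: min(r-i=3, Z[1]=2)=2; Z[13]=2
i=14: min(r-i=2, Z[2]=1)=1; Z[14]=1
i=15: min(r-i=1, Z[3]=0)=0; Z[15]=0
i=16: i≥r, start 0; Z[16]=0
i=17: i≥r, start 0; Z[17]=4 extend→box=[17,21)
i=18: min(r-i=3, Z[1]=2)=2; Z[18]=2
i=19: min(r-i=2, Z[2]=1)=1; Z[19]=1
i=20: min(r-i=1, Z[3]=0)=0; Z[20]=0
i=21: i≥r, start 0; Z[21]=1 extend→box=[21,22)
i=22: i≥r, start 0; Z[22]=0
i=23: i≥r, start 0; Z[23]=0
i=24: i≥r, start 0; Z[24]=4 extend→box=[24,28)
i=25: min(r-i=3, Z[1]=2)=2; Z[25]=2
i=26: min(r-i=2, Z[2]=1)=1; Z[26]=1
i=27: min(r-i=1, Z[3]=0)=0; Z[27]=0
i=28: i≥r, start 0; Z[28]=1 extend→box=[28,29)
i=29: i≥r, start 0; Z[29]=0
i=30: i≥r, start 0; Z[30]=0
i=31: i≥r, start 0; Z[31]=3 extend→box=[31,34)
i=32: min(r-i=2, Z[1]=2)=2; Z[32]=3 extend→box=[32,35)
i=33: min(r-i=2, Z[1]=2)=2; Z[33]=2
i=34: min(r-i=1, Z[2]=1)=1; Z[34]=1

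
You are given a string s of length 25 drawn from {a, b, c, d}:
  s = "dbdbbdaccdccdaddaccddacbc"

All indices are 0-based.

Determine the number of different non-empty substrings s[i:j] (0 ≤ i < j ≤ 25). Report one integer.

rank→(start, suffix):
  0 → (21, 'acbc')
  1 → (6, 'accdccdaddaccddacbc')
  2 → (16, 'accddacbc')
  3 → (13, 'addaccddacbc')
  4 → (3, 'bbdaccdccdaddaccddacbc')
  5 → (23, 'bc')
  6 → (4, 'bdaccdccdaddaccddacbc')
  7 → (1, 'bdbbdaccdccdaddaccddacbc')
  8 → (24, 'c')
  9 → (22, 'cbc')
  10 → (10, 'ccdaddaccddacbc')
  11 → (7, 'ccdccdaddaccddacbc')
  12 → (17, 'ccddacbc')
  13 → (11, 'cdaddaccddacbc')
  14 → (8, 'cdccdaddaccddacbc')
  15 → (18, 'cddacbc')
  16 → (20, 'dacbc')
  17 → (5, 'daccdccdaddaccddacbc')
  18 → (15, 'daccddacbc')
  19 → (12, 'daddaccddacbc')
  20 → (2, 'dbbdaccdccdaddaccddacbc')
  21 → (0, 'dbdbbdaccdccdaddaccddacbc')
  22 → (9, 'dccdaddaccddacbc')
  23 → (19, 'ddacbc')
  24 → (14, 'ddaccddacbc')

SA = [21, 6, 16, 13, 3, 23, 4, 1, 24, 22, 10, 7, 17, 11, 8, 18, 20, 5, 15, 12, 2, 0, 9, 19, 14]
rank  pair      lcp
   1  s[21:],s[6:]  2  'ac'
   2  s[6:],s[16:]  4  'accd'
   3  s[16:],s[13:]  1  'a'
   4  s[13:],s[3:]  0  ''
   5  s[3:],s[23:]  1  'b'
   6  s[23:],s[4:]  1  'b'
   7  s[4:],s[1:]  2  'bd'
   8  s[1:],s[24:]  0  ''
   9  s[24:],s[22:]  1  'c'
  10  s[22:],s[10:]  1  'c'
  11  s[10:],s[7:]  3  'ccd'
  12  s[7:],s[17:]  3  'ccd'
  13  s[17:],s[11:]  1  'c'
  14  s[11:],s[8:]  2  'cd'
  15  s[8:],s[18:]  2  'cd'
  16  s[18:],s[20:]  0  ''
  17  s[20:],s[5:]  3  'dac'
  18  s[5:],s[15:]  5  'daccd'
  19  s[15:],s[12:]  2  'da'
  20  s[12:],s[2:]  1  'd'
  21  s[2:],s[0:]  2  'db'
  22  s[0:],s[9:]  1  'd'
  23  s[9:],s[19:]  1  'd'
  24  s[19:],s[14:]  4  'ddac'

n(n+1)/2 = 25·26/2 = 325
Σ LCP = 0 + 2 + 4 + 1 + 0 + 1 + 1 + 2 + 0 + 1 + 1 + 3 + 3 + 1 + 2 + 2 + 0 + 3 + 5 + 2 + 1 + 2 + 1 + 1 + 4 = 43
distinct = 325 − 43 = 282

282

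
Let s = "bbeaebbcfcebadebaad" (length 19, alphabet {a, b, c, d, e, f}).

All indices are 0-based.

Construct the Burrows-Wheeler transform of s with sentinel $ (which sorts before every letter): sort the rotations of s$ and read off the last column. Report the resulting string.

rank  rotation              last
    0  $bbeaebbcfcebadebaad  d
    1  aad$bbeaebbcfcebadeb  b
    2  ad$bbeaebbcfcebadeba  a
    3  adebaad$bbeaebbcfceb  b
    4  aebbcfcebadebaad$bbe  e
    5  baad$bbeaebbcfcebade  e
    6  badebaad$bbeaebbcfce  e
    7  bbcfcebadebaad$bbeae  e
    8  bbeaebbcfcebadebaad$  $
    9  bcfcebadebaad$bbeaeb  b
   10  beaebbcfcebadebaad$b  b
   11  cebadebaad$bbeaebbcf  f
   12  cfcebadebaad$bbeaebb  b
   13  d$bbeaebbcfcebadebaa  a
   14  debaad$bbeaebbcfceba  a
   15  eaebbcfcebadebaad$bb  b
   16  ebaad$bbeaebbcfcebad  d
   17  ebadebaad$bbeaebbcfc  c
   18  ebbcfcebadebaad$bbea  a
   19  fcebadebaad$bbeaebbc  c

dbabeeee$bbfbaabdcac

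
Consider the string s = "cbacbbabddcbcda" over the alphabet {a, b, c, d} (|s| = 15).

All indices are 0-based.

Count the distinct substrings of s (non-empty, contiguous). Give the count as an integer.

106

rank | idx | suffix
   0 |  14 | a
   1 |   6 | abddcbcda
   2 |   2 | acbbabddcbcda
   3 |   5 | babddcbcda
   4 |   1 | bacbbabddcbcda
   5 |   4 | bbabddcbcda
   6 |  11 | bcda
   7 |   7 | bddcbcda
   8 |   0 | cbacbbabddcbcda
   9 |   3 | cbbabddcbcda
  10 |  10 | cbcda
  11 |  12 | cda
  12 |  13 | da
  13 |   9 | dcbcda
  14 |   8 | ddcbcda

SA = [14, 6, 2, 5, 1, 4, 11, 7, 0, 3, 10, 12, 13, 9, 8]
i: (SA[i-1],SA[i]) lcp shared
  1: (14,6) 1 'a'
  2: (6,2) 1 'a'
  3: (2,5) 0 ''
  4: (5,1) 2 'ba'
  5: (1,4) 1 'b'
  6: (4,11) 1 'b'
  7: (11,7) 1 'b'
  8: (7,0) 0 ''
  9: (0,3) 2 'cb'
  10: (3,10) 2 'cb'
  11: (10,12) 1 'c'
  12: (12,13) 0 ''
  13: (13,9) 1 'd'
  14: (9,8) 1 'd'

n(n+1)/2 = 15·16/2 = 120
Σ LCP = 0 + 1 + 1 + 0 + 2 + 1 + 1 + 1 + 0 + 2 + 2 + 1 + 0 + 1 + 1 = 14
distinct = 120 − 14 = 106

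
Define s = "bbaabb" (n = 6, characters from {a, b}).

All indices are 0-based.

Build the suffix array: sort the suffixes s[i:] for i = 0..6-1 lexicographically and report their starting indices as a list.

sorted suffixes:
  #0 SA[0]=2  'aabb'
  #1 SA[1]=3  'abb'
  #2 SA[2]=5  'b'
  #3 SA[3]=1  'baabb'
  #4 SA[4]=4  'bb'
  #5 SA[5]=0  'bbaabb'

[2, 3, 5, 1, 4, 0]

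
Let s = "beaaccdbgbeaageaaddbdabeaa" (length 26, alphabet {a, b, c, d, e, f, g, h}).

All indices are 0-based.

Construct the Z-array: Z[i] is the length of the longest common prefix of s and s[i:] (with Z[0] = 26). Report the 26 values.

Z[0]=26
i=1: outside box; Z[1]=0
i=2: outside box; Z[2]=0
i=3: outside box; Z[3]=0
i=4: outside box; Z[4]=0
i=5: outside box; Z[5]=0
i=6: outside box; Z[6]=0
i=7: outside box; Z[7]=1 scan→box=[7,8)
i=8: outside box; Z[8]=0
i=9: outside box; Z[9]=4 scan→box=[9,13)
i=10: min(r-i=3, Z[1]=0)=0; Z[10]=0
i=11: min(r-i=2, Z[2]=0)=0; Z[11]=0
i=12: min(r-i=1, Z[3]=0)=0; Z[12]=0
i=13: outside box; Z[13]=0
i=14: outside box; Z[14]=0
i=15: outside box; Z[15]=0
i=16: outside box; Z[16]=0
i=17: outside box; Z[17]=0
i=18: outside box; Z[18]=0
i=19: outside box; Z[19]=1 scan→box=[19,20)
i=20: outside box; Z[20]=0
i=21: outside box; Z[21]=0
i=22: outside box; Z[22]=4 scan→box=[22,26)
i=23: min(r-i=3, Z[1]=0)=0; Z[23]=0
i=24: min(r-i=2, Z[2]=0)=0; Z[24]=0
i=25: min(r-i=1, Z[3]=0)=0; Z[25]=0

[26, 0, 0, 0, 0, 0, 0, 1, 0, 4, 0, 0, 0, 0, 0, 0, 0, 0, 0, 1, 0, 0, 4, 0, 0, 0]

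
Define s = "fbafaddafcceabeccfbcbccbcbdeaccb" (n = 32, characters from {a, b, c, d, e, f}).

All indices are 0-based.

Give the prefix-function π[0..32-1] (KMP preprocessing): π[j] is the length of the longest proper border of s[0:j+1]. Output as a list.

[0, 0, 0, 1, 0, 0, 0, 0, 1, 0, 0, 0, 0, 0, 0, 0, 0, 1, 2, 0, 0, 0, 0, 0, 0, 0, 0, 0, 0, 0, 0, 0]

π[0] = 0
j=1 s[j]='b': π[1]=0 (border '')
j=2 s[j]='a': π[2]=0 (border '')
j=3 s[j]='f': π[3]=1 (border 'f')
j=4 s[j]='a': k: 1→0; π[4]=0 (border '')
j=5 s[j]='d': π[5]=0 (border '')
j=6 s[j]='d': π[6]=0 (border '')
j=7 s[j]='a': π[7]=0 (border '')
j=8 s[j]='f': π[8]=1 (border 'f')
j=9 s[j]='c': k: 1→0; π[9]=0 (border '')
j=10 s[j]='c': π[10]=0 (border '')
j=11 s[j]='e': π[11]=0 (border '')
j=12 s[j]='a': π[12]=0 (border '')
j=13 s[j]='b': π[13]=0 (border '')
j=14 s[j]='e': π[14]=0 (border '')
j=15 s[j]='c': π[15]=0 (border '')
j=16 s[j]='c': π[16]=0 (border '')
j=17 s[j]='f': π[17]=1 (border 'f')
j=18 s[j]='b': π[18]=2 (border 'fb')
j=19 s[j]='c': k: 2→0; π[19]=0 (border '')
j=20 s[j]='b': π[20]=0 (border '')
j=21 s[j]='c': π[21]=0 (border '')
j=22 s[j]='c': π[22]=0 (border '')
j=23 s[j]='b': π[23]=0 (border '')
j=24 s[j]='c': π[24]=0 (border '')
j=25 s[j]='b': π[25]=0 (border '')
j=26 s[j]='d': π[26]=0 (border '')
j=27 s[j]='e': π[27]=0 (border '')
j=28 s[j]='a': π[28]=0 (border '')
j=29 s[j]='c': π[29]=0 (border '')
j=30 s[j]='c': π[30]=0 (border '')
j=31 s[j]='b': π[31]=0 (border '')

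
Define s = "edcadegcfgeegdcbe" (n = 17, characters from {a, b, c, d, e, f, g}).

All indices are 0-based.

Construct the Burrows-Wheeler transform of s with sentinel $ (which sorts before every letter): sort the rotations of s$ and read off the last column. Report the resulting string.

rank  rotation            last
    0  $edcadegcfgeegdcbe  e
    1  adegcfgeegdcbe$edc  c
    2  be$edcadegcfgeegdc  c
    3  cadegcfgeegdcbe$ed  d
    4  cbe$edcadegcfgeegd  d
    5  cfgeegdcbe$edcadeg  g
    6  dcadegcfgeegdcbe$e  e
    7  dcbe$edcadegcfgeeg  g
    8  degcfgeegdcbe$edca  a
    9  e$edcadegcfgeegdcb  b
   10  edcadegcfgeegdcbe$  $
   11  eegdcbe$edcadegcfg  g
   12  egcfgeegdcbe$edcad  d
   13  egdcbe$edcadegcfge  e
   14  fgeegdcbe$edcadegc  c
   15  gcfgeegdcbe$edcade  e
   16  gdcbe$edcadegcfgee  e
   17  geegdcbe$edcadegcf  f

eccddgegab$gdeceef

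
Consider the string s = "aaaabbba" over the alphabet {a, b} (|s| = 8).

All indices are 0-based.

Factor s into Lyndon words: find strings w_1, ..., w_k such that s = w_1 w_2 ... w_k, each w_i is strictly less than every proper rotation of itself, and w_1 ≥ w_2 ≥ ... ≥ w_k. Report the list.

emit factor 1: 'aaaabbb' (i=0, period=7)
emit factor 2: 'a' (i=7, period=1)

["aaaabbb", "a"]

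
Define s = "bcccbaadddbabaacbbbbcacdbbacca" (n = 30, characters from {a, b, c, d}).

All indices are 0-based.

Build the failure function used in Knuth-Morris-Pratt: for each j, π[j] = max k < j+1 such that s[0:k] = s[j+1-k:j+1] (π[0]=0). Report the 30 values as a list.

π[0] = 0
j=1 s[j]='c': π[1]=0 (border '')
j=2 s[j]='c': π[2]=0 (border '')
j=3 s[j]='c': π[3]=0 (border '')
j=4 s[j]='b': π[4]=1 (border 'b')
j=5 s[j]='a': k: 1→0; π[5]=0 (border '')
j=6 s[j]='a': π[6]=0 (border '')
j=7 s[j]='d': π[7]=0 (border '')
j=8 s[j]='d': π[8]=0 (border '')
j=9 s[j]='d': π[9]=0 (border '')
j=10 s[j]='b': π[10]=1 (border 'b')
j=11 s[j]='a': k: 1→0; π[11]=0 (border '')
j=12 s[j]='b': π[12]=1 (border 'b')
j=13 s[j]='a': k: 1→0; π[13]=0 (border '')
j=14 s[j]='a': π[14]=0 (border '')
j=15 s[j]='c': π[15]=0 (border '')
j=16 s[j]='b': π[16]=1 (border 'b')
j=17 s[j]='b': k: 1→0; π[17]=1 (border 'b')
j=18 s[j]='b': k: 1→0; π[18]=1 (border 'b')
j=19 s[j]='b': k: 1→0; π[19]=1 (border 'b')
j=20 s[j]='c': π[20]=2 (border 'bc')
j=21 s[j]='a': k: 2→0; π[21]=0 (border '')
j=22 s[j]='c': π[22]=0 (border '')
j=23 s[j]='d': π[23]=0 (border '')
j=24 s[j]='b': π[24]=1 (border 'b')
j=25 s[j]='b': k: 1→0; π[25]=1 (border 'b')
j=26 s[j]='a': k: 1→0; π[26]=0 (border '')
j=27 s[j]='c': π[27]=0 (border '')
j=28 s[j]='c': π[28]=0 (border '')
j=29 s[j]='a': π[29]=0 (border '')

[0, 0, 0, 0, 1, 0, 0, 0, 0, 0, 1, 0, 1, 0, 0, 0, 1, 1, 1, 1, 2, 0, 0, 0, 1, 1, 0, 0, 0, 0]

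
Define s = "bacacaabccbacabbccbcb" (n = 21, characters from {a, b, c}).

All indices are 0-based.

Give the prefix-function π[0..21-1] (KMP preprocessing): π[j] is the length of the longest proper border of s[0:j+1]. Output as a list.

[0, 0, 0, 0, 0, 0, 0, 1, 0, 0, 1, 2, 3, 4, 1, 1, 0, 0, 1, 0, 1]

π[0] = 0
j=1 s[j]='a': π[1]=0 (border '')
j=2 s[j]='c': π[2]=0 (border '')
j=3 s[j]='a': π[3]=0 (border '')
j=4 s[j]='c': π[4]=0 (border '')
j=5 s[j]='a': π[5]=0 (border '')
j=6 s[j]='a': π[6]=0 (border '')
j=7 s[j]='b': π[7]=1 (border 'b')
j=8 s[j]='c': k: 1→0; π[8]=0 (border '')
j=9 s[j]='c': π[9]=0 (border '')
j=10 s[j]='b': π[10]=1 (border 'b')
j=11 s[j]='a': π[11]=2 (border 'ba')
j=12 s[j]='c': π[12]=3 (border 'bac')
j=13 s[j]='a': π[13]=4 (border 'baca')
j=14 s[j]='b': k: 4→0; π[14]=1 (border 'b')
j=15 s[j]='b': k: 1→0; π[15]=1 (border 'b')
j=16 s[j]='c': k: 1→0; π[16]=0 (border '')
j=17 s[j]='c': π[17]=0 (border '')
j=18 s[j]='b': π[18]=1 (border 'b')
j=19 s[j]='c': k: 1→0; π[19]=0 (border '')
j=20 s[j]='b': π[20]=1 (border 'b')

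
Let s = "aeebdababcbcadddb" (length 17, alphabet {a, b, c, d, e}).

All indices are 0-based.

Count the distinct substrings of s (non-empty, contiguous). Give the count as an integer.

sorted suffixes:
  #0 SA[0]=5  'ababcbcadddb'
  #1 SA[1]=7  'abcbcadddb'
  #2 SA[2]=12  'adddb'
  #3 SA[3]=0  'aeebdababcbcadddb'
  #4 SA[4]=16  'b'
  #5 SA[5]=6  'babcbcadddb'
  #6 SA[6]=10  'bcadddb'
  #7 SA[7]=8  'bcbcadddb'
  #8 SA[8]=3  'bdababcbcadddb'
  #9 SA[9]=11  'cadddb'
  #10 SA[10]=9  'cbcadddb'
  #11 SA[11]=4  'dababcbcadddb'
  #12 SA[12]=15  'db'
  #13 SA[13]=14  'ddb'
  #14 SA[14]=13  'dddb'
  #15 SA[15]=2  'ebdababcbcadddb'
  #16 SA[16]=1  'eebdababcbcadddb'

SA = [5, 7, 12, 0, 16, 6, 10, 8, 3, 11, 9, 4, 15, 14, 13, 2, 1]
i: (SA[i-1],SA[i]) lcp shared
  1: (5,7) 2 'ab'
  2: (7,12) 1 'a'
  3: (12,0) 1 'a'
  4: (0,16) 0 ''
  5: (16,6) 1 'b'
  6: (6,10) 1 'b'
  7: (10,8) 2 'bc'
  8: (8,3) 1 'b'
  9: (3,11) 0 ''
  10: (11,9) 1 'c'
  11: (9,4) 0 ''
  12: (4,15) 1 'd'
  13: (15,14) 1 'd'
  14: (14,13) 2 'dd'
  15: (13,2) 0 ''
  16: (2,1) 1 'e'

n(n+1)/2 = 17·18/2 = 153
Σ LCP = 0 + 2 + 1 + 1 + 0 + 1 + 1 + 2 + 1 + 0 + 1 + 0 + 1 + 1 + 2 + 0 + 1 = 15
distinct = 153 − 15 = 138

138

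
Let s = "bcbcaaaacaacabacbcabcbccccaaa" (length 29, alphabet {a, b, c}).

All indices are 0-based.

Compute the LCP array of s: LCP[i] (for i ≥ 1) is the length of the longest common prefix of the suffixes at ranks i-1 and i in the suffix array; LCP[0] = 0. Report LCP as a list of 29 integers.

[0, 1, 2, 3, 3, 2, 4, 1, 2, 1, 3, 2, 0, 1, 3, 2, 4, 2, 0, 4, 3, 2, 3, 1, 4, 3, 1, 2, 3]

rank→(start, suffix):
  0 → (28, 'a')
  1 → (27, 'aa')
  2 → (26, 'aaa')
  3 → (4, 'aaaacaacabacbcabcbccccaaa')
  4 → (5, 'aaacaacabacbcabcbccccaaa')
  5 → (6, 'aacaacabacbcabcbccccaaa')
  6 → (9, 'aacabacbcabcbccccaaa')
  7 → (12, 'abacbcabcbccccaaa')
  8 → (18, 'abcbccccaaa')
  9 → (7, 'acaacabacbcabcbccccaaa')
  10 → (10, 'acabacbcabcbccccaaa')
  11 → (14, 'acbcabcbccccaaa')
  12 → (13, 'bacbcabcbccccaaa')
  13 → (2, 'bcaaaacaacabacbcabcbccccaaa')
  14 → (16, 'bcabcbccccaaa')
  15 → (0, 'bcbcaaaacaacabacbcabcbccccaaa')
  16 → (19, 'bcbccccaaa')
  17 → (21, 'bccccaaa')
  18 → (25, 'caaa')
  19 → (3, 'caaaacaacabacbcabcbccccaaa')
  20 → (8, 'caacabacbcabcbccccaaa')
  21 → (11, 'cabacbcabcbccccaaa')
  22 → (17, 'cabcbccccaaa')
  23 → (1, 'cbcaaaacaacabacbcabcbccccaaa')
  24 → (15, 'cbcabcbccccaaa')
  25 → (20, 'cbccccaaa')
  26 → (24, 'ccaaa')
  27 → (23, 'cccaaa')
  28 → (22, 'ccccaaa')

SA = [28, 27, 26, 4, 5, 6, 9, 12, 18, 7, 10, 14, 13, 2, 16, 0, 19, 21, 25, 3, 8, 11, 17, 1, 15, 20, 24, 23, 22]
rank  pair      lcp
   1  s[28:],s[27:]  1  'a'
   2  s[27:],s[26:]  2  'aa'
   3  s[26:],s[4:]  3  'aaa'
   4  s[4:],s[5:]  3  'aaa'
   5  s[5:],s[6:]  2  'aa'
   6  s[6:],s[9:]  4  'aaca'
   7  s[9:],s[12:]  1  'a'
   8  s[12:],s[18:]  2  'ab'
   9  s[18:],s[7:]  1  'a'
  10  s[7:],s[10:]  3  'aca'
  11  s[10:],s[14:]  2  'ac'
  12  s[14:],s[13:]  0  ''
  13  s[13:],s[2:]  1  'b'
  14  s[2:],s[16:]  3  'bca'
  15  s[16:],s[0:]  2  'bc'
  16  s[0:],s[19:]  4  'bcbc'
  17  s[19:],s[21:]  2  'bc'
  18  s[21:],s[25:]  0  ''
  19  s[25:],s[3:]  4  'caaa'
  20  s[3:],s[8:]  3  'caa'
  21  s[8:],s[11:]  2  'ca'
  22  s[11:],s[17:]  3  'cab'
  23  s[17:],s[1:]  1  'c'
  24  s[1:],s[15:]  4  'cbca'
  25  s[15:],s[20:]  3  'cbc'
  26  s[20:],s[24:]  1  'c'
  27  s[24:],s[23:]  2  'cc'
  28  s[23:],s[22:]  3  'ccc'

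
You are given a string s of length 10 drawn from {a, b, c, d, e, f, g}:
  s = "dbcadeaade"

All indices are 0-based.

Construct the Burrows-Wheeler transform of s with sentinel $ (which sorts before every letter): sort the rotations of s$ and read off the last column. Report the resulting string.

eeacdb$aadd

rank  rotation     last
    0  $dbcadeaade  e
    1  aade$dbcade  e
    2  ade$dbcadea  a
    3  adeaade$dbc  c
    4  bcadeaade$d  d
    5  cadeaade$db  b
    6  dbcadeaade$  $
    7  de$dbcadeaa  a
    8  deaade$dbca  a
    9  e$dbcadeaad  d
   10  eaade$dbcad  d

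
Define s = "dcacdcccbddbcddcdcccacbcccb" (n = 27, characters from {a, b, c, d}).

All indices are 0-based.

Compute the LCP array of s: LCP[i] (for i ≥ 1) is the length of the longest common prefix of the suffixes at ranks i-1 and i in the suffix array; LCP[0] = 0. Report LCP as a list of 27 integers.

rank | idx | suffix
   0 |  20 | acbcccb
   1 |   2 | acdcccbddbcddcdcccacbcccb
   2 |  26 | b
   3 |  22 | bcccb
   4 |  11 | bcddcdcccacbcccb
   5 |   8 | bddbcddcdcccacbcccb
   6 |  19 | cacbcccb
   7 |   1 | cacdcccbddbcddcdcccacbcccb
   8 |  25 | cb
   9 |  21 | cbcccb
  10 |   7 | cbddbcddcdcccacbcccb
  11 |  18 | ccacbcccb
  12 |  24 | ccb
  13 |   6 | ccbddbcddcdcccacbcccb
  14 |  17 | cccacbcccb
  15 |  23 | cccb
  16 |   5 | cccbddbcddcdcccacbcccb
  17 |  15 | cdcccacbcccb
  18 |   3 | cdcccbddbcddcdcccacbcccb
  19 |  12 | cddcdcccacbcccb
  20 |  10 | dbcddcdcccacbcccb
  21 |   0 | dcacdcccbddbcddcdcccacbcccb
  22 |  16 | dcccacbcccb
  23 |   4 | dcccbddbcddcdcccacbcccb
  24 |  14 | dcdcccacbcccb
  25 |   9 | ddbcddcdcccacbcccb
  26 |  13 | ddcdcccacbcccb

SA = [20, 2, 26, 22, 11, 8, 19, 1, 25, 21, 7, 18, 24, 6, 17, 23, 5, 15, 3, 12, 10, 0, 16, 4, 14, 9, 13]
rank  pair      lcp
   1  s[20:],s[2:]  2  'ac'
   2  s[2:],s[26:]  0  ''
   3  s[26:],s[22:]  1  'b'
   4  s[22:],s[11:]  2  'bc'
   5  s[11:],s[8:]  1  'b'
   6  s[8:],s[19:]  0  ''
   7  s[19:],s[1:]  3  'cac'
   8  s[1:],s[25:]  1  'c'
   9  s[25:],s[21:]  2  'cb'
  10  s[21:],s[7:]  2  'cb'
  11  s[7:],s[18:]  1  'c'
  12  s[18:],s[24:]  2  'cc'
  13  s[24:],s[6:]  3  'ccb'
  14  s[6:],s[17:]  2  'cc'
  15  s[17:],s[23:]  3  'ccc'
  16  s[23:],s[5:]  4  'cccb'
  17  s[5:],s[15:]  1  'c'
  18  s[15:],s[3:]  5  'cdccc'
  19  s[3:],s[12:]  2  'cd'
  20  s[12:],s[10:]  0  ''
  21  s[10:],s[0:]  1  'd'
  22  s[0:],s[16:]  2  'dc'
  23  s[16:],s[4:]  4  'dccc'
  24  s[4:],s[14:]  2  'dc'
  25  s[14:],s[9:]  1  'd'
  26  s[9:],s[13:]  2  'dd'

[0, 2, 0, 1, 2, 1, 0, 3, 1, 2, 2, 1, 2, 3, 2, 3, 4, 1, 5, 2, 0, 1, 2, 4, 2, 1, 2]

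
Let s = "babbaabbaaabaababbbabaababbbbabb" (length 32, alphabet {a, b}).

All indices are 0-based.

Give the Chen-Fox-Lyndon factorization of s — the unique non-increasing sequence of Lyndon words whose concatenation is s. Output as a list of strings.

["b", "abb", "aabb", "aaabaababbbabaababbbbabb"]

emit factor 1: 'b' (i=0, period=1)
emit factor 2: 'abb' (i=1, period=3)
emit factor 3: 'aabb' (i=4, period=4)
emit factor 4: 'aaabaababbbabaababbbbabb' (i=8, period=24)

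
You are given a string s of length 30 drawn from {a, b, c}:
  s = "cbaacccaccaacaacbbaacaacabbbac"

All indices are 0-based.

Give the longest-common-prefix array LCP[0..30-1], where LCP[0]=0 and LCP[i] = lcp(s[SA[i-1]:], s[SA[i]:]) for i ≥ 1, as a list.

rank→(start, suffix):
  0 → (18, 'aacaacabbbac')
  1 → (10, 'aacaacbbaacaacabbbac')
  2 → (21, 'aacabbbac')
  3 → (13, 'aacbbaacaacabbbac')
  4 → (2, 'aacccaccaacaacbbaacaacabbbac')
  5 → (24, 'abbbac')
  6 → (28, 'ac')
  7 → (19, 'acaacabbbac')
  8 → (11, 'acaacbbaacaacabbbac')
  9 → (22, 'acabbbac')
  10 → (14, 'acbbaacaacabbbac')
  11 → (7, 'accaacaacbbaacaacabbbac')
  12 → (3, 'acccaccaacaacbbaacaacabbbac')
  13 → (17, 'baacaacabbbac')
  14 → (1, 'baacccaccaacaacbbaacaacabbbac')
  15 → (27, 'bac')
  16 → (16, 'bbaacaacabbbac')
  17 → (26, 'bbac')
  18 → (25, 'bbbac')
  19 → (29, 'c')
  20 → (9, 'caacaacbbaacaacabbbac')
  21 → (20, 'caacabbbac')
  22 → (12, 'caacbbaacaacabbbac')
  23 → (23, 'cabbbac')
  24 → (6, 'caccaacaacbbaacaacabbbac')
  25 → (0, 'cbaacccaccaacaacbbaacaacabbbac')
  26 → (15, 'cbbaacaacabbbac')
  27 → (8, 'ccaacaacbbaacaacabbbac')
  28 → (5, 'ccaccaacaacbbaacaacabbbac')
  29 → (4, 'cccaccaacaacbbaacaacabbbac')

SA = [18, 10, 21, 13, 2, 24, 28, 19, 11, 22, 14, 7, 3, 17, 1, 27, 16, 26, 25, 29, 9, 20, 12, 23, 6, 0, 15, 8, 5, 4]
rank  pair      lcp
   1  s[18:],s[10:]  6  'aacaac'
   2  s[10:],s[21:]  4  'aaca'
   3  s[21:],s[13:]  3  'aac'
   4  s[13:],s[2:]  3  'aac'
   5  s[2:],s[24:]  1  'a'
   6  s[24:],s[28:]  1  'a'
   7  s[28:],s[19:]  2  'ac'
   8  s[19:],s[11:]  5  'acaac'
   9  s[11:],s[22:]  3  'aca'
  10  s[22:],s[14:]  2  'ac'
  11  s[14:],s[7:]  2  'ac'
  12  s[7:],s[3:]  3  'acc'
  13  s[3:],s[17:]  0  ''
  14  s[17:],s[1:]  4  'baac'
  15  s[1:],s[27:]  2  'ba'
  16  s[27:],s[16:]  1  'b'
  17  s[16:],s[26:]  3  'bba'
  18  s[26:],s[25:]  2  'bb'
  19  s[25:],s[29:]  0  ''
  20  s[29:],s[9:]  1  'c'
  21  s[9:],s[20:]  5  'caaca'
  22  s[20:],s[12:]  4  'caac'
  23  s[12:],s[23:]  2  'ca'
  24  s[23:],s[6:]  2  'ca'
  25  s[6:],s[0:]  1  'c'
  26  s[0:],s[15:]  2  'cb'
  27  s[15:],s[8:]  1  'c'
  28  s[8:],s[5:]  3  'cca'
  29  s[5:],s[4:]  2  'cc'

[0, 6, 4, 3, 3, 1, 1, 2, 5, 3, 2, 2, 3, 0, 4, 2, 1, 3, 2, 0, 1, 5, 4, 2, 2, 1, 2, 1, 3, 2]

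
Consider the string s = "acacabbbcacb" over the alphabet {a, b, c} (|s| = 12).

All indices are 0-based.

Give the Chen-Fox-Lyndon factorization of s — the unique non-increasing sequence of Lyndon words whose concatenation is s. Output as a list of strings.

emit factor 1: 'ac' (i=0, period=2)
emit factor 2: 'ac' (i=2, period=2)
emit factor 3: 'abbbcacb' (i=4, period=8)

["ac", "ac", "abbbcacb"]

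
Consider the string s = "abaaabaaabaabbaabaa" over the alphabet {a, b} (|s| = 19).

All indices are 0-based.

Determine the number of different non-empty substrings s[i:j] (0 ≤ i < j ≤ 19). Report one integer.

129

rank | idx | suffix
   0 |  18 | a
   1 |  17 | aa
   2 |   2 | aaabaaabaabbaabaa
   3 |   6 | aaabaabbaabaa
   4 |  14 | aabaa
   5 |   3 | aabaaabaabbaabaa
   6 |   7 | aabaabbaabaa
   7 |  10 | aabbaabaa
   8 |  15 | abaa
   9 |   0 | abaaabaaabaabbaabaa
  10 |   4 | abaaabaabbaabaa
  11 |   8 | abaabbaabaa
  12 |  11 | abbaabaa
  13 |  16 | baa
  14 |   1 | baaabaaabaabbaabaa
  15 |   5 | baaabaabbaabaa
  16 |  13 | baabaa
  17 |   9 | baabbaabaa
  18 |  12 | bbaabaa

SA = [18, 17, 2, 6, 14, 3, 7, 10, 15, 0, 4, 8, 11, 16, 1, 5, 13, 9, 12]
i: (SA[i-1],SA[i]) lcp shared
  1: (18,17) 1 'a'
  2: (17,2) 2 'aa'
  3: (2,6) 6 'aaabaa'
  4: (6,14) 2 'aa'
  5: (14,3) 5 'aabaa'
  6: (3,7) 5 'aabaa'
  7: (7,10) 3 'aab'
  8: (10,15) 1 'a'
  9: (15,0) 4 'abaa'
  10: (0,4) 8 'abaaabaa'
  11: (4,8) 4 'abaa'
  12: (8,11) 2 'ab'
  13: (11,16) 0 ''
  14: (16,1) 3 'baa'
  15: (1,5) 7 'baaabaa'
  16: (5,13) 3 'baa'
  17: (13,9) 4 'baab'
  18: (9,12) 1 'b'

n(n+1)/2 = 19·20/2 = 190
Σ LCP = 0 + 1 + 2 + 6 + 2 + 5 + 5 + 3 + 1 + 4 + 8 + 4 + 2 + 0 + 3 + 7 + 3 + 4 + 1 = 61
distinct = 190 − 61 = 129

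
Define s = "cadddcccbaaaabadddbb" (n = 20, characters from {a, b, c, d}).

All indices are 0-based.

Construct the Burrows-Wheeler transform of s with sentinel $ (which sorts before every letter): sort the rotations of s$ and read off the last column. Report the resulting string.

bbaaabcbcad$ccdddddaa

rank  rotation               last
    0  $cadddcccbaaaabadddbb  b
    1  aaaabadddbb$cadddcccb  b
    2  aaabadddbb$cadddcccba  a
    3  aabadddbb$cadddcccbaa  a
    4  abadddbb$cadddcccbaaa  a
    5  adddbb$cadddcccbaaaab  b
    6  adddcccbaaaabadddbb$c  c
    7  b$cadddcccbaaaabadddb  b
    8  baaaabadddbb$cadddccc  c
    9  badddbb$cadddcccbaaaa  a
   10  bb$cadddcccbaaaabaddd  d
   11  cadddcccbaaaabadddbb$  $
   12  cbaaaabadddbb$cadddcc  c
   13  ccbaaaabadddbb$cadddc  c
   14  cccbaaaabadddbb$caddd  d
   15  dbb$cadddcccbaaaabadd  d
   16  dcccbaaaabadddbb$cadd  d
   17  ddbb$cadddcccbaaaabad  d
   18  ddcccbaaaabadddbb$cad  d
   19  dddbb$cadddcccbaaaaba  a
   20  dddcccbaaaabadddbb$ca  a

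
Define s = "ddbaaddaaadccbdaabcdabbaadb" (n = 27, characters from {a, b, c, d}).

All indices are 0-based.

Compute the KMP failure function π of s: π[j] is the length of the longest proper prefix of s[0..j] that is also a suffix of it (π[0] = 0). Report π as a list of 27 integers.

π[0] = 0
j=1 s[j]='d': π[1]=1 (border 'd')
j=2 s[j]='b': k: 1→0; π[2]=0 (border '')
j=3 s[j]='a': π[3]=0 (border '')
j=4 s[j]='a': π[4]=0 (border '')
j=5 s[j]='d': π[5]=1 (border 'd')
j=6 s[j]='d': π[6]=2 (border 'dd')
j=7 s[j]='a': k: 2→1→0; π[7]=0 (border '')
j=8 s[j]='a': π[8]=0 (border '')
j=9 s[j]='a': π[9]=0 (border '')
j=10 s[j]='d': π[10]=1 (border 'd')
j=11 s[j]='c': k: 1→0; π[11]=0 (border '')
j=12 s[j]='c': π[12]=0 (border '')
j=13 s[j]='b': π[13]=0 (border '')
j=14 s[j]='d': π[14]=1 (border 'd')
j=15 s[j]='a': k: 1→0; π[15]=0 (border '')
j=16 s[j]='a': π[16]=0 (border '')
j=17 s[j]='b': π[17]=0 (border '')
j=18 s[j]='c': π[18]=0 (border '')
j=19 s[j]='d': π[19]=1 (border 'd')
j=20 s[j]='a': k: 1→0; π[20]=0 (border '')
j=21 s[j]='b': π[21]=0 (border '')
j=22 s[j]='b': π[22]=0 (border '')
j=23 s[j]='a': π[23]=0 (border '')
j=24 s[j]='a': π[24]=0 (border '')
j=25 s[j]='d': π[25]=1 (border 'd')
j=26 s[j]='b': k: 1→0; π[26]=0 (border '')

[0, 1, 0, 0, 0, 1, 2, 0, 0, 0, 1, 0, 0, 0, 1, 0, 0, 0, 0, 1, 0, 0, 0, 0, 0, 1, 0]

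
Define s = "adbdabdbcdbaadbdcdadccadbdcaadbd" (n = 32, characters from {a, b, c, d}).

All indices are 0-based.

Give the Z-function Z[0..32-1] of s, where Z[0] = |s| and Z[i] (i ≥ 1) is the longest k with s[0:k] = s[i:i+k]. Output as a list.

[32, 0, 0, 0, 1, 0, 0, 0, 0, 0, 0, 1, 4, 0, 0, 0, 0, 0, 2, 0, 0, 0, 4, 0, 0, 0, 0, 1, 4, 0, 0, 0]

Z[0]=32
i=1: outside box; Z[1]=0
i=2: outside box; Z[2]=0
i=3: outside box; Z[3]=0
i=4: outside box; Z[4]=1 scan→box=[4,5)
i=5: outside box; Z[5]=0
i=6: outside box; Z[6]=0
i=7: outside box; Z[7]=0
i=8: outside box; Z[8]=0
i=9: outside box; Z[9]=0
i=10: outside box; Z[10]=0
i=11: outside box; Z[11]=1 scan→box=[11,12)
i=12: outside box; Z[12]=4 scan→box=[12,16)
i=13: min(r-i=3, Z[1]=0)=0; Z[13]=0
i=14: min(r-i=2, Z[2]=0)=0; Z[14]=0
i=15: min(r-i=1, Z[3]=0)=0; Z[15]=0
i=16: outside box; Z[16]=0
i=17: outside box; Z[17]=0
i=18: outside box; Z[18]=2 scan→box=[18,20)
i=19: min(r-i=1, Z[1]=0)=0; Z[19]=0
i=20: outside box; Z[20]=0
i=21: outside box; Z[21]=0
i=22: outside box; Z[22]=4 scan→box=[22,26)
i=23: min(r-i=3, Z[1]=0)=0; Z[23]=0
i=24: min(r-i=2, Z[2]=0)=0; Z[24]=0
i=25: min(r-i=1, Z[3]=0)=0; Z[25]=0
i=26: outside box; Z[26]=0
i=27: outside box; Z[27]=1 scan→box=[27,28)
i=28: outside box; Z[28]=4 scan→box=[28,32)
i=29: min(r-i=3, Z[1]=0)=0; Z[29]=0
i=30: min(r-i=2, Z[2]=0)=0; Z[30]=0
i=31: min(r-i=1, Z[3]=0)=0; Z[31]=0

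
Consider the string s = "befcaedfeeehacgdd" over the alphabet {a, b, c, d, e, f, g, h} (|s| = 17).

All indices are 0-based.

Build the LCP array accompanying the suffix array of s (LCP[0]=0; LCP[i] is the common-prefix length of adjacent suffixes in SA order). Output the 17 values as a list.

[0, 1, 0, 0, 1, 0, 1, 1, 0, 1, 2, 1, 1, 0, 1, 0, 0]

sorted suffixes:
  #0 SA[0]=12  'acgdd'
  #1 SA[1]=4  'aedfeeehacgdd'
  #2 SA[2]=0  'befcaedfeeehacgdd'
  #3 SA[3]=3  'caedfeeehacgdd'
  #4 SA[4]=13  'cgdd'
  #5 SA[5]=16  'd'
  #6 SA[6]=15  'dd'
  #7 SA[7]=6  'dfeeehacgdd'
  #8 SA[8]=5  'edfeeehacgdd'
  #9 SA[9]=8  'eeehacgdd'
  #10 SA[10]=9  'eehacgdd'
  #11 SA[11]=1  'efcaedfeeehacgdd'
  #12 SA[12]=10  'ehacgdd'
  #13 SA[13]=2  'fcaedfeeehacgdd'
  #14 SA[14]=7  'feeehacgdd'
  #15 SA[15]=14  'gdd'
  #16 SA[16]=11  'hacgdd'

SA = [12, 4, 0, 3, 13, 16, 15, 6, 5, 8, 9, 1, 10, 2, 7, 14, 11]
[i] adj suffixes → lcp
  [1] 12/4 → 1 ('a')
  [2] 4/0 → 0 ('')
  [3] 0/3 → 0 ('')
  [4] 3/13 → 1 ('c')
  [5] 13/16 → 0 ('')
  [6] 16/15 → 1 ('d')
  [7] 15/6 → 1 ('d')
  [8] 6/5 → 0 ('')
  [9] 5/8 → 1 ('e')
  [10] 8/9 → 2 ('ee')
  [11] 9/1 → 1 ('e')
  [12] 1/10 → 1 ('e')
  [13] 10/2 → 0 ('')
  [14] 2/7 → 1 ('f')
  [15] 7/14 → 0 ('')
  [16] 14/11 → 0 ('')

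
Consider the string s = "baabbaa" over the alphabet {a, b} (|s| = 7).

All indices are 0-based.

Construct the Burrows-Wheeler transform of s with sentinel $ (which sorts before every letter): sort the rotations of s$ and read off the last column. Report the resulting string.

rank  rotation  last
    0  $baabbaa  a
    1  a$baabba  a
    2  aa$baabb  b
    3  aabbaa$b  b
    4  abbaa$ba  a
    5  baa$baab  b
    6  baabbaa$  $
    7  bbaa$baa  a

aabbab$a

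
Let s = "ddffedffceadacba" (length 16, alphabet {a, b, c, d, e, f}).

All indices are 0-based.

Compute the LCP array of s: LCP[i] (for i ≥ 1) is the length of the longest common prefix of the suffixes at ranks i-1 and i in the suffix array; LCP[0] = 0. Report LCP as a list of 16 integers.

sorted suffixes:
  #0 SA[0]=15  'a'
  #1 SA[1]=12  'acba'
  #2 SA[2]=10  'adacba'
  #3 SA[3]=14  'ba'
  #4 SA[4]=13  'cba'
  #5 SA[5]=8  'ceadacba'
  #6 SA[6]=11  'dacba'
  #7 SA[7]=0  'ddffedffceadacba'
  #8 SA[8]=5  'dffceadacba'
  #9 SA[9]=1  'dffedffceadacba'
  #10 SA[10]=9  'eadacba'
  #11 SA[11]=4  'edffceadacba'
  #12 SA[12]=7  'fceadacba'
  #13 SA[13]=3  'fedffceadacba'
  #14 SA[14]=6  'ffceadacba'
  #15 SA[15]=2  'ffedffceadacba'

SA = [15, 12, 10, 14, 13, 8, 11, 0, 5, 1, 9, 4, 7, 3, 6, 2]
i: (SA[i-1],SA[i]) lcp shared
  1: (15,12) 1 'a'
  2: (12,10) 1 'a'
  3: (10,14) 0 ''
  4: (14,13) 0 ''
  5: (13,8) 1 'c'
  6: (8,11) 0 ''
  7: (11,0) 1 'd'
  8: (0,5) 1 'd'
  9: (5,1) 3 'dff'
  10: (1,9) 0 ''
  11: (9,4) 1 'e'
  12: (4,7) 0 ''
  13: (7,3) 1 'f'
  14: (3,6) 1 'f'
  15: (6,2) 2 'ff'

[0, 1, 1, 0, 0, 1, 0, 1, 1, 3, 0, 1, 0, 1, 1, 2]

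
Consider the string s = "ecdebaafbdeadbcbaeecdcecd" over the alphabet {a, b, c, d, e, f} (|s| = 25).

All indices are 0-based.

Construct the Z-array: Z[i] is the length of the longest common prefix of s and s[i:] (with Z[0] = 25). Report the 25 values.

Z[0]=25
i=1: outside box; Z[1]=0
i=2: outside box; Z[2]=0
i=3: outside box; Z[3]=1 extend→box=[3,4)
i=4: outside box; Z[4]=0
i=5: outside box; Z[5]=0
i=6: outside box; Z[6]=0
i=7: outside box; Z[7]=0
i=8: outside box; Z[8]=0
i=9: outside box; Z[9]=0
i=10: outside box; Z[10]=1 extend→box=[10,11)
i=11: outside box; Z[11]=0
i=12: outside box; Z[12]=0
i=13: outside box; Z[13]=0
i=14: outside box; Z[14]=0
i=15: outside box; Z[15]=0
i=16: outside box; Z[16]=0
i=17: outside box; Z[17]=1 extend→box=[17,18)
i=18: outside box; Z[18]=3 extend→box=[18,21)
i=19: min(r-i=2, Z[1]=0)=0; Z[19]=0
i=20: min(r-i=1, Z[2]=0)=0; Z[20]=0
i=21: outside box; Z[21]=0
i=22: outside box; Z[22]=3 extend→box=[22,25)
i=23: min(r-i=2, Z[1]=0)=0; Z[23]=0
i=24: min(r-i=1, Z[2]=0)=0; Z[24]=0

[25, 0, 0, 1, 0, 0, 0, 0, 0, 0, 1, 0, 0, 0, 0, 0, 0, 1, 3, 0, 0, 0, 3, 0, 0]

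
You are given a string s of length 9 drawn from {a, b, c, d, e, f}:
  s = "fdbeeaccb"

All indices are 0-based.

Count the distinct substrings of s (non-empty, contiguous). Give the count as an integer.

42

sorted suffixes:
  #0 SA[0]=5  'accb'
  #1 SA[1]=8  'b'
  #2 SA[2]=2  'beeaccb'
  #3 SA[3]=7  'cb'
  #4 SA[4]=6  'ccb'
  #5 SA[5]=1  'dbeeaccb'
  #6 SA[6]=4  'eaccb'
  #7 SA[7]=3  'eeaccb'
  #8 SA[8]=0  'fdbeeaccb'

SA = [5, 8, 2, 7, 6, 1, 4, 3, 0]
rank  pair      lcp
   1  s[5:],s[8:]  0  ''
   2  s[8:],s[2:]  1  'b'
   3  s[2:],s[7:]  0  ''
   4  s[7:],s[6:]  1  'c'
   5  s[6:],s[1:]  0  ''
   6  s[1:],s[4:]  0  ''
   7  s[4:],s[3:]  1  'e'
   8  s[3:],s[0:]  0  ''

n(n+1)/2 = 9·10/2 = 45
Σ LCP = 0 + 0 + 1 + 0 + 1 + 0 + 0 + 1 + 0 = 3
distinct = 45 − 3 = 42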